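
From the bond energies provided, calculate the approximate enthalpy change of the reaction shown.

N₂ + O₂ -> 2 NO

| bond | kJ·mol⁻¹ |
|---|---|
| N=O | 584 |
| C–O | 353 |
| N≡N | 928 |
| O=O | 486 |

Bonds broken (reactants):
  N≡N: 1 × 928 = 928
  O=O: 1 × 486 = 486
  Σ(broken) = 1414 kJ
Bonds formed (products):
  N=O: 2 × 584 = 1168
  Σ(formed) = 1168 kJ
ΔH = Σ(broken) − Σ(formed) = 1414 − 1168 = +246 kJ

ΔH ≈ +246 kJ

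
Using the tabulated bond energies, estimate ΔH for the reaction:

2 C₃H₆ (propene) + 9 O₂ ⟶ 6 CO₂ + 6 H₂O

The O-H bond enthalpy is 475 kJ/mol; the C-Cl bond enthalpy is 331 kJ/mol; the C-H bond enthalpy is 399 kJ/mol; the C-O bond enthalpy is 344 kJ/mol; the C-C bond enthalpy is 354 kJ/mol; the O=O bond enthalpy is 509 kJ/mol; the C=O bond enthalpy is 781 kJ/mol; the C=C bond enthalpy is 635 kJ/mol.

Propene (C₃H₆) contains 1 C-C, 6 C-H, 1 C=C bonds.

Bonds broken (reactants):
  C-C: 2 × 354 = 708
  C-H: 12 × 399 = 4788
  C=C: 2 × 635 = 1270
  O=O: 9 × 509 = 4581
  Σ(broken) = 11347 kJ
Bonds formed (products):
  C=O: 12 × 781 = 9372
  O-H: 12 × 475 = 5700
  Σ(formed) = 15072 kJ
ΔH = Σ(broken) − Σ(formed) = 11347 − 15072 = −3725 kJ

ΔH ≈ −3725 kJ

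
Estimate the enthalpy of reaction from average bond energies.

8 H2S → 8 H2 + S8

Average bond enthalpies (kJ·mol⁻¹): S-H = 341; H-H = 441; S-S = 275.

Bonds broken (reactants):
  S-H: 16 × 341 = 5456
  Σ(broken) = 5456 kJ
Bonds formed (products):
  H-H: 8 × 441 = 3528
  S-S: 8 × 275 = 2200
  Σ(formed) = 5728 kJ
ΔH = Σ(broken) − Σ(formed) = 5456 − 5728 = −272 kJ

ΔH ≈ −272 kJ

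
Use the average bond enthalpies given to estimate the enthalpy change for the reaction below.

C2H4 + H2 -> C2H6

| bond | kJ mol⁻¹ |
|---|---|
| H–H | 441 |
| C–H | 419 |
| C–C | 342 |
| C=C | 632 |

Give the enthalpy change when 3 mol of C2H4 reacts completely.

Bonds broken (reactants):
  C–H: 4 × 419 = 1676
  C=C: 1 × 632 = 632
  H–H: 1 × 441 = 441
  Σ(broken) = 2749 kJ
Bonds formed (products):
  C–C: 1 × 342 = 342
  C–H: 6 × 419 = 2514
  Σ(formed) = 2856 kJ
ΔH = Σ(broken) − Σ(formed) = 2749 − 2856 = −107 kJ
For 3× the reaction as written: 3 × (−107) = −321 kJ

ΔH = −321 kJ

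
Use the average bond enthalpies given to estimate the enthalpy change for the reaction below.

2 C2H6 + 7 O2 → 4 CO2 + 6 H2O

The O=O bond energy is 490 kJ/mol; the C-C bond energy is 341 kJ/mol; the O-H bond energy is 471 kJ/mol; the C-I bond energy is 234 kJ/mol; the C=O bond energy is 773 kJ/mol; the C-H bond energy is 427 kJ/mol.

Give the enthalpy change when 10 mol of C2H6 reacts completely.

ΔH = −13000 kJ

Bonds broken (reactants):
  C-C: 2 × 341 = 682
  C-H: 12 × 427 = 5124
  O=O: 7 × 490 = 3430
  Σ(broken) = 9236 kJ
Bonds formed (products):
  C=O: 8 × 773 = 6184
  O-H: 12 × 471 = 5652
  Σ(formed) = 11836 kJ
ΔH = Σ(broken) − Σ(formed) = 9236 − 11836 = −2600 kJ
For 5× the reaction as written: 5 × (−2600) = −13000 kJ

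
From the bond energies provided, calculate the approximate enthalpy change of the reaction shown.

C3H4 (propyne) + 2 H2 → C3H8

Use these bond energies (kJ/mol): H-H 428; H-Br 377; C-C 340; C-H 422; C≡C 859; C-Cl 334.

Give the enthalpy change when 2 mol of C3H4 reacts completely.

Bonds broken (reactants):
  C≡C: 1 × 859 = 859
  C-C: 1 × 340 = 340
  C-H: 4 × 422 = 1688
  H-H: 2 × 428 = 856
  Σ(broken) = 3743 kJ
Bonds formed (products):
  C-C: 2 × 340 = 680
  C-H: 8 × 422 = 3376
  Σ(formed) = 4056 kJ
ΔH = Σ(broken) − Σ(formed) = 3743 − 4056 = −313 kJ
For 2× the reaction as written: 2 × (−313) = −626 kJ

ΔH = −626 kJ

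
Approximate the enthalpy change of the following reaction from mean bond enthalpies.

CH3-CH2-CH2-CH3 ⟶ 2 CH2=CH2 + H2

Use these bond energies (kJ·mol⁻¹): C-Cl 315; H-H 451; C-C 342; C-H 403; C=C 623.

ΔH ≈ +135 kJ

Bonds broken (reactants):
  C-C: 3 × 342 = 1026
  C-H: 10 × 403 = 4030
  Σ(broken) = 5056 kJ
Bonds formed (products):
  C-H: 8 × 403 = 3224
  C=C: 2 × 623 = 1246
  H-H: 1 × 451 = 451
  Σ(formed) = 4921 kJ
ΔH = Σ(broken) − Σ(formed) = 5056 − 4921 = +135 kJ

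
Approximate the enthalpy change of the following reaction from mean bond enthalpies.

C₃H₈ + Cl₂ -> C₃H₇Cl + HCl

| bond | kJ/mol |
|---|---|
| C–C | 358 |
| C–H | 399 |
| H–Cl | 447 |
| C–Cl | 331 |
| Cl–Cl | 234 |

Bonds broken (reactants):
  C–C: 2 × 358 = 716
  C–H: 8 × 399 = 3192
  Cl–Cl: 1 × 234 = 234
  Σ(broken) = 4142 kJ
Bonds formed (products):
  C–C: 2 × 358 = 716
  C–Cl: 1 × 331 = 331
  C–H: 7 × 399 = 2793
  H–Cl: 1 × 447 = 447
  Σ(formed) = 4287 kJ
ΔH = Σ(broken) − Σ(formed) = 4142 − 4287 = −145 kJ

ΔH ≈ −145 kJ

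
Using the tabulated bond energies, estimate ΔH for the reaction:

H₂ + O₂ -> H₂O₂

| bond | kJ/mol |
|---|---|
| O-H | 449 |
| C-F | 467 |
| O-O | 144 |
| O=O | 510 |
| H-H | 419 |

ΔH ≈ −113 kJ

Bonds broken (reactants):
  H-H: 1 × 419 = 419
  O=O: 1 × 510 = 510
  Σ(broken) = 929 kJ
Bonds formed (products):
  O-H: 2 × 449 = 898
  O-O: 1 × 144 = 144
  Σ(formed) = 1042 kJ
ΔH = Σ(broken) − Σ(formed) = 929 − 1042 = −113 kJ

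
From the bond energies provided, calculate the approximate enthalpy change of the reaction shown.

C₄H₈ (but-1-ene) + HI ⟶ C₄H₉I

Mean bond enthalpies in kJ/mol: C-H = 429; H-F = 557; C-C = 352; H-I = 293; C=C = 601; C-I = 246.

Bonds broken (reactants):
  C-C: 2 × 352 = 704
  C-H: 8 × 429 = 3432
  C=C: 1 × 601 = 601
  H-I: 1 × 293 = 293
  Σ(broken) = 5030 kJ
Bonds formed (products):
  C-C: 3 × 352 = 1056
  C-H: 9 × 429 = 3861
  C-I: 1 × 246 = 246
  Σ(formed) = 5163 kJ
ΔH = Σ(broken) − Σ(formed) = 5030 − 5163 = −133 kJ

ΔH ≈ −133 kJ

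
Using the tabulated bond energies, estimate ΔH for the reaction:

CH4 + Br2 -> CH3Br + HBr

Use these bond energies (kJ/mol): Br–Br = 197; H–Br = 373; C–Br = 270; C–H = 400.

Bonds broken (reactants):
  Br–Br: 1 × 197 = 197
  C–H: 4 × 400 = 1600
  Σ(broken) = 1797 kJ
Bonds formed (products):
  C–Br: 1 × 270 = 270
  C–H: 3 × 400 = 1200
  H–Br: 1 × 373 = 373
  Σ(formed) = 1843 kJ
ΔH = Σ(broken) − Σ(formed) = 1797 − 1843 = −46 kJ

ΔH ≈ −46 kJ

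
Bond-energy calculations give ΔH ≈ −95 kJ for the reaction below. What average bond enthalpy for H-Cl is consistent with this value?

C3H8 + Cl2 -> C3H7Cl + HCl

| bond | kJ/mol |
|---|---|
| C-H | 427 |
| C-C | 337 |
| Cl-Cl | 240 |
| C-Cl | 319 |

Let D be the H-Cl bond energy.
Σ(broken) = 2×337 + 8×427 + 1×240 = 4330
Σ(formed) = 2×337 + 1×319 + 7×427 + 1×D = 3982 + D
ΔH = Σ(broken) − Σ(formed) = (4330) − (3982 + D) = +348 − D
Setting this equal to −95 kJ gives D = 443 kJ/mol.

D(H-Cl) ≈ 443 kJ/mol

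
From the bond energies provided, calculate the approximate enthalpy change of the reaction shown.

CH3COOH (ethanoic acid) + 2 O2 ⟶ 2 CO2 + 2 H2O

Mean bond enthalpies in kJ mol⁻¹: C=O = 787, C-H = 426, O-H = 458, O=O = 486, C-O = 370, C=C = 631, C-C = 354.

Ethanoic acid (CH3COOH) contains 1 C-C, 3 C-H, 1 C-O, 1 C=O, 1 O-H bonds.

ΔH ≈ −761 kJ

Bonds broken (reactants):
  C-C: 1 × 354 = 354
  C-H: 3 × 426 = 1278
  C-O: 1 × 370 = 370
  C=O: 1 × 787 = 787
  O-H: 1 × 458 = 458
  O=O: 2 × 486 = 972
  Σ(broken) = 4219 kJ
Bonds formed (products):
  C=O: 4 × 787 = 3148
  O-H: 4 × 458 = 1832
  Σ(formed) = 4980 kJ
ΔH = Σ(broken) − Σ(formed) = 4219 − 4980 = −761 kJ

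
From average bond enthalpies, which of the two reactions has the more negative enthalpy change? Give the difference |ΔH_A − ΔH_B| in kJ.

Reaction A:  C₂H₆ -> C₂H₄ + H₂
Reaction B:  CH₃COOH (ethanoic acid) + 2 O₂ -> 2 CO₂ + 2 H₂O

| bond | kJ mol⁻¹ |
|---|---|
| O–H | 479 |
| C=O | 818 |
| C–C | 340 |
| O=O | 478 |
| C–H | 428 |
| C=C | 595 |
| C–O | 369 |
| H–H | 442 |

Reaction A:
  Bonds broken (reactants):
    C–C: 1 × 340 = 340
    C–H: 6 × 428 = 2568
    Σ(broken) = 2908 kJ
  Bonds formed (products):
    C–H: 4 × 428 = 1712
    C=C: 1 × 595 = 595
    H–H: 1 × 442 = 442
    Σ(formed) = 2749 kJ
  ΔH_A = 2908 − 2749 = +159 kJ
Reaction B:
  Bonds broken (reactants):
    C–C: 1 × 340 = 340
    C–H: 3 × 428 = 1284
    C–O: 1 × 369 = 369
    C=O: 1 × 818 = 818
    O–H: 1 × 479 = 479
    O=O: 2 × 478 = 956
    Σ(broken) = 4246 kJ
  Bonds formed (products):
    C=O: 4 × 818 = 3272
    O–H: 4 × 479 = 1916
    Σ(formed) = 5188 kJ
  ΔH_B = 4246 − 5188 = −942 kJ
ΔH_A − ΔH_B = +1101 kJ, so reaction B has the more negative ΔH; |ΔH_A − ΔH_B| = 1101 kJ.

Reaction B, by 1101 kJ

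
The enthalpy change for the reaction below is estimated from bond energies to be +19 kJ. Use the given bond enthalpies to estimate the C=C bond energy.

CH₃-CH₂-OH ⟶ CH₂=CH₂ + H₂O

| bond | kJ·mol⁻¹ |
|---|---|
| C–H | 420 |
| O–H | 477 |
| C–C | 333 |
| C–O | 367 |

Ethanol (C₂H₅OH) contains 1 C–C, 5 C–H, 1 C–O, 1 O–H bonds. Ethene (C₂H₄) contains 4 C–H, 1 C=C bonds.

D(C=C) ≈ 624 kJ/mol

Let D be the C=C bond energy.
Σ(broken) = 1×333 + 5×420 + 1×367 + 1×477 = 3277
Σ(formed) = 4×420 + 1×D + 2×477 = 2634 + D
ΔH = Σ(broken) − Σ(formed) = (3277) − (2634 + D) = +643 − D
Setting this equal to +19 kJ gives D = 624 kJ/mol.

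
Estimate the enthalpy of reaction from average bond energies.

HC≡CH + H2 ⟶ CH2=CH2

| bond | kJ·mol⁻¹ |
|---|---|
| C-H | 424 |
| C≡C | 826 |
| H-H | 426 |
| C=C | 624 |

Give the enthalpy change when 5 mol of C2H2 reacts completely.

Bonds broken (reactants):
  C≡C: 1 × 826 = 826
  C-H: 2 × 424 = 848
  H-H: 1 × 426 = 426
  Σ(broken) = 2100 kJ
Bonds formed (products):
  C-H: 4 × 424 = 1696
  C=C: 1 × 624 = 624
  Σ(formed) = 2320 kJ
ΔH = Σ(broken) − Σ(formed) = 2100 − 2320 = −220 kJ
For 5× the reaction as written: 5 × (−220) = −1100 kJ

ΔH = −1100 kJ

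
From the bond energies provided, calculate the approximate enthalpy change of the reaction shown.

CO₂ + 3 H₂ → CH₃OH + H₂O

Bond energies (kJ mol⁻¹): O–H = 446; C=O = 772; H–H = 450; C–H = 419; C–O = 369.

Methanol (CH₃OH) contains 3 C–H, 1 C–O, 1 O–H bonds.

Bonds broken (reactants):
  C=O: 2 × 772 = 1544
  H–H: 3 × 450 = 1350
  Σ(broken) = 2894 kJ
Bonds formed (products):
  C–H: 3 × 419 = 1257
  C–O: 1 × 369 = 369
  O–H: 3 × 446 = 1338
  Σ(formed) = 2964 kJ
ΔH = Σ(broken) − Σ(formed) = 2894 − 2964 = −70 kJ

ΔH ≈ −70 kJ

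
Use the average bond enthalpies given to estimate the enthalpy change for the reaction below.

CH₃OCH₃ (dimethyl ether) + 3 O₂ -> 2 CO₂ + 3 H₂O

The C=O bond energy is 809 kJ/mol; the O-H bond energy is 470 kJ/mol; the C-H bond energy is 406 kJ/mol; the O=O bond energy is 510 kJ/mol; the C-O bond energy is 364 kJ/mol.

ΔH ≈ −1362 kJ

Bonds broken (reactants):
  C-H: 6 × 406 = 2436
  C-O: 2 × 364 = 728
  O=O: 3 × 510 = 1530
  Σ(broken) = 4694 kJ
Bonds formed (products):
  C=O: 4 × 809 = 3236
  O-H: 6 × 470 = 2820
  Σ(formed) = 6056 kJ
ΔH = Σ(broken) − Σ(formed) = 4694 − 6056 = −1362 kJ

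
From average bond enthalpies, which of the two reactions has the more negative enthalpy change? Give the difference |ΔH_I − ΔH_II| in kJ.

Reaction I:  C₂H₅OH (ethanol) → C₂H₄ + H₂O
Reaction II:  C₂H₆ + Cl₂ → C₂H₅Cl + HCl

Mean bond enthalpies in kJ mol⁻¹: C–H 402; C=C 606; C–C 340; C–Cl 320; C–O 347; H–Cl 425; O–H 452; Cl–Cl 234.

Reaction I:
  Bonds broken (reactants):
    C–C: 1 × 340 = 340
    C–H: 5 × 402 = 2010
    C–O: 1 × 347 = 347
    O–H: 1 × 452 = 452
    Σ(broken) = 3149 kJ
  Bonds formed (products):
    C–H: 4 × 402 = 1608
    C=C: 1 × 606 = 606
    O–H: 2 × 452 = 904
    Σ(formed) = 3118 kJ
  ΔH_I = 3149 − 3118 = +31 kJ
Reaction II:
  Bonds broken (reactants):
    C–C: 1 × 340 = 340
    C–H: 6 × 402 = 2412
    Cl–Cl: 1 × 234 = 234
    Σ(broken) = 2986 kJ
  Bonds formed (products):
    C–C: 1 × 340 = 340
    C–Cl: 1 × 320 = 320
    C–H: 5 × 402 = 2010
    H–Cl: 1 × 425 = 425
    Σ(formed) = 3095 kJ
  ΔH_II = 2986 − 3095 = −109 kJ
ΔH_I − ΔH_II = +140 kJ, so reaction II has the more negative ΔH; |ΔH_I − ΔH_II| = 140 kJ.

Reaction II, by 140 kJ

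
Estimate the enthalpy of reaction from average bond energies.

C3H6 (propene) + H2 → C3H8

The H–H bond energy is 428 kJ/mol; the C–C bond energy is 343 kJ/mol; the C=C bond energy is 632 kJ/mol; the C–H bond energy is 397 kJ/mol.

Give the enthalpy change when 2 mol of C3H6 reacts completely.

ΔH = −154 kJ

Bonds broken (reactants):
  C–C: 1 × 343 = 343
  C–H: 6 × 397 = 2382
  C=C: 1 × 632 = 632
  H–H: 1 × 428 = 428
  Σ(broken) = 3785 kJ
Bonds formed (products):
  C–C: 2 × 343 = 686
  C–H: 8 × 397 = 3176
  Σ(formed) = 3862 kJ
ΔH = Σ(broken) − Σ(formed) = 3785 − 3862 = −77 kJ
For 2× the reaction as written: 2 × (−77) = −154 kJ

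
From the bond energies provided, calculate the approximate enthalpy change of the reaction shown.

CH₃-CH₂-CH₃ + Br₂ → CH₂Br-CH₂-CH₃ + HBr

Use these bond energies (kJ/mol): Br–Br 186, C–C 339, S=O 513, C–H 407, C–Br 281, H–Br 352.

ΔH ≈ −40 kJ

Bonds broken (reactants):
  Br–Br: 1 × 186 = 186
  C–C: 2 × 339 = 678
  C–H: 8 × 407 = 3256
  Σ(broken) = 4120 kJ
Bonds formed (products):
  C–Br: 1 × 281 = 281
  C–C: 2 × 339 = 678
  C–H: 7 × 407 = 2849
  H–Br: 1 × 352 = 352
  Σ(formed) = 4160 kJ
ΔH = Σ(broken) − Σ(formed) = 4120 − 4160 = −40 kJ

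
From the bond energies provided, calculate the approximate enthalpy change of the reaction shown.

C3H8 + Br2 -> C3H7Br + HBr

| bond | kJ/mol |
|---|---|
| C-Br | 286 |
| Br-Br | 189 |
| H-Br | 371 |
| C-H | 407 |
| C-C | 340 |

Bonds broken (reactants):
  Br-Br: 1 × 189 = 189
  C-C: 2 × 340 = 680
  C-H: 8 × 407 = 3256
  Σ(broken) = 4125 kJ
Bonds formed (products):
  C-Br: 1 × 286 = 286
  C-C: 2 × 340 = 680
  C-H: 7 × 407 = 2849
  H-Br: 1 × 371 = 371
  Σ(formed) = 4186 kJ
ΔH = Σ(broken) − Σ(formed) = 4125 − 4186 = −61 kJ

ΔH ≈ −61 kJ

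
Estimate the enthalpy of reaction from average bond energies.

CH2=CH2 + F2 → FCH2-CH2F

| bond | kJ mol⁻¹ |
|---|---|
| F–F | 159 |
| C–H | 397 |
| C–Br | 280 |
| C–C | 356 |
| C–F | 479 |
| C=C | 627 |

ΔH ≈ −528 kJ

Bonds broken (reactants):
  C–H: 4 × 397 = 1588
  C=C: 1 × 627 = 627
  F–F: 1 × 159 = 159
  Σ(broken) = 2374 kJ
Bonds formed (products):
  C–C: 1 × 356 = 356
  C–F: 2 × 479 = 958
  C–H: 4 × 397 = 1588
  Σ(formed) = 2902 kJ
ΔH = Σ(broken) − Σ(formed) = 2374 − 2902 = −528 kJ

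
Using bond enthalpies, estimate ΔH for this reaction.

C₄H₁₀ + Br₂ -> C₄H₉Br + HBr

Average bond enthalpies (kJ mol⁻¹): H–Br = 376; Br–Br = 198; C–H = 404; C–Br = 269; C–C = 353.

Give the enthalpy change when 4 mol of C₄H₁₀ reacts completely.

Bonds broken (reactants):
  Br–Br: 1 × 198 = 198
  C–C: 3 × 353 = 1059
  C–H: 10 × 404 = 4040
  Σ(broken) = 5297 kJ
Bonds formed (products):
  C–Br: 1 × 269 = 269
  C–C: 3 × 353 = 1059
  C–H: 9 × 404 = 3636
  H–Br: 1 × 376 = 376
  Σ(formed) = 5340 kJ
ΔH = Σ(broken) − Σ(formed) = 5297 − 5340 = −43 kJ
For 4× the reaction as written: 4 × (−43) = −172 kJ

ΔH = −172 kJ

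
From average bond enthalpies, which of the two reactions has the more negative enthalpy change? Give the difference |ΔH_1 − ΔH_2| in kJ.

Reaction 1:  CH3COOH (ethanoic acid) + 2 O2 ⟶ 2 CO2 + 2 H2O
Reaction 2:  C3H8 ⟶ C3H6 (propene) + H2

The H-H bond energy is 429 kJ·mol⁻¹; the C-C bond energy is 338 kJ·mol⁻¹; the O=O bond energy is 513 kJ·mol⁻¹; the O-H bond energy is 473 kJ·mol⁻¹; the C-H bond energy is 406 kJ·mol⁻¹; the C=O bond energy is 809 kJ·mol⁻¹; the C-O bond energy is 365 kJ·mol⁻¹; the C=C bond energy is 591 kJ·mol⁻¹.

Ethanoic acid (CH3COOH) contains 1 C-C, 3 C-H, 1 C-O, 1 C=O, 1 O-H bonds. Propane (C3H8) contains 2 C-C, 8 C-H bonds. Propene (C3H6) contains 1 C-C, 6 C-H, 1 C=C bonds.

Reaction 1, by 1029 kJ

Reaction 1:
  Bonds broken (reactants):
    C-C: 1 × 338 = 338
    C-H: 3 × 406 = 1218
    C-O: 1 × 365 = 365
    C=O: 1 × 809 = 809
    O-H: 1 × 473 = 473
    O=O: 2 × 513 = 1026
    Σ(broken) = 4229 kJ
  Bonds formed (products):
    C=O: 4 × 809 = 3236
    O-H: 4 × 473 = 1892
    Σ(formed) = 5128 kJ
  ΔH_1 = 4229 − 5128 = −899 kJ
Reaction 2:
  Bonds broken (reactants):
    C-C: 2 × 338 = 676
    C-H: 8 × 406 = 3248
    Σ(broken) = 3924 kJ
  Bonds formed (products):
    C-C: 1 × 338 = 338
    C-H: 6 × 406 = 2436
    C=C: 1 × 591 = 591
    H-H: 1 × 429 = 429
    Σ(formed) = 3794 kJ
  ΔH_2 = 3924 − 3794 = +130 kJ
ΔH_1 − ΔH_2 = −1029 kJ, so reaction 1 has the more negative ΔH; |ΔH_1 − ΔH_2| = 1029 kJ.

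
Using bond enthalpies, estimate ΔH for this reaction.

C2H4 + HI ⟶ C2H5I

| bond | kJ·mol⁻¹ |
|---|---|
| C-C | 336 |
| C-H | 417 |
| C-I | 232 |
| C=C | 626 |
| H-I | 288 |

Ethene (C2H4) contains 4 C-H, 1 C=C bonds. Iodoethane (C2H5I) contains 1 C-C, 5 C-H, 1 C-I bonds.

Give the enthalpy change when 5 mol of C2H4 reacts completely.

ΔH = −355 kJ

Bonds broken (reactants):
  C-H: 4 × 417 = 1668
  C=C: 1 × 626 = 626
  H-I: 1 × 288 = 288
  Σ(broken) = 2582 kJ
Bonds formed (products):
  C-C: 1 × 336 = 336
  C-H: 5 × 417 = 2085
  C-I: 1 × 232 = 232
  Σ(formed) = 2653 kJ
ΔH = Σ(broken) − Σ(formed) = 2582 − 2653 = −71 kJ
For 5× the reaction as written: 5 × (−71) = −355 kJ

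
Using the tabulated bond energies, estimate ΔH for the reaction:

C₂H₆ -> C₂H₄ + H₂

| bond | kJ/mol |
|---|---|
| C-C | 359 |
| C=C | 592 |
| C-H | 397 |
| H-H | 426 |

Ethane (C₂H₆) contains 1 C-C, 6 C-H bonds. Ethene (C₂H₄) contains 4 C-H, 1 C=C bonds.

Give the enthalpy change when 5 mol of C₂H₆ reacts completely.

ΔH = +675 kJ

Bonds broken (reactants):
  C-C: 1 × 359 = 359
  C-H: 6 × 397 = 2382
  Σ(broken) = 2741 kJ
Bonds formed (products):
  C-H: 4 × 397 = 1588
  C=C: 1 × 592 = 592
  H-H: 1 × 426 = 426
  Σ(formed) = 2606 kJ
ΔH = Σ(broken) − Σ(formed) = 2741 − 2606 = +135 kJ
For 5× the reaction as written: 5 × (+135) = +675 kJ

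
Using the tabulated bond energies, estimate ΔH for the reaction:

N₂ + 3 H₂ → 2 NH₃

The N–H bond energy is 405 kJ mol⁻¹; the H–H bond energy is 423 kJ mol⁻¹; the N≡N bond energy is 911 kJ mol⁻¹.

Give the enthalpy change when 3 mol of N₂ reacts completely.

ΔH = −750 kJ

Bonds broken (reactants):
  H–H: 3 × 423 = 1269
  N≡N: 1 × 911 = 911
  Σ(broken) = 2180 kJ
Bonds formed (products):
  N–H: 6 × 405 = 2430
  Σ(formed) = 2430 kJ
ΔH = Σ(broken) − Σ(formed) = 2180 − 2430 = −250 kJ
For 3× the reaction as written: 3 × (−250) = −750 kJ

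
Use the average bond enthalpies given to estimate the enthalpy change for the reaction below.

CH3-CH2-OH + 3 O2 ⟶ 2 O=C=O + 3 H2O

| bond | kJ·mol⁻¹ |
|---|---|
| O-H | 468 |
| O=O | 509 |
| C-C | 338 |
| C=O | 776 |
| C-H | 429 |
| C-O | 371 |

ΔH ≈ −1063 kJ

Bonds broken (reactants):
  C-C: 1 × 338 = 338
  C-H: 5 × 429 = 2145
  C-O: 1 × 371 = 371
  O-H: 1 × 468 = 468
  O=O: 3 × 509 = 1527
  Σ(broken) = 4849 kJ
Bonds formed (products):
  C=O: 4 × 776 = 3104
  O-H: 6 × 468 = 2808
  Σ(formed) = 5912 kJ
ΔH = Σ(broken) − Σ(formed) = 4849 − 5912 = −1063 kJ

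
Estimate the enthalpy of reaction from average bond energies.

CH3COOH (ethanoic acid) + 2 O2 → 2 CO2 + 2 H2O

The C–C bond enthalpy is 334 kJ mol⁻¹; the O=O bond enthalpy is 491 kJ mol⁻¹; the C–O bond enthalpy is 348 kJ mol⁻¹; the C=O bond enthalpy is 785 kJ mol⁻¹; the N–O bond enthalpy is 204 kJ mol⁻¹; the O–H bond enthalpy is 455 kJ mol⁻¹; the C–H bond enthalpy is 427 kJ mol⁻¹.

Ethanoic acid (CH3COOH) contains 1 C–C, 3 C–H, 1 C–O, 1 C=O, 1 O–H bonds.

ΔH ≈ −775 kJ

Bonds broken (reactants):
  C–C: 1 × 334 = 334
  C–H: 3 × 427 = 1281
  C–O: 1 × 348 = 348
  C=O: 1 × 785 = 785
  O–H: 1 × 455 = 455
  O=O: 2 × 491 = 982
  Σ(broken) = 4185 kJ
Bonds formed (products):
  C=O: 4 × 785 = 3140
  O–H: 4 × 455 = 1820
  Σ(formed) = 4960 kJ
ΔH = Σ(broken) − Σ(formed) = 4185 − 4960 = −775 kJ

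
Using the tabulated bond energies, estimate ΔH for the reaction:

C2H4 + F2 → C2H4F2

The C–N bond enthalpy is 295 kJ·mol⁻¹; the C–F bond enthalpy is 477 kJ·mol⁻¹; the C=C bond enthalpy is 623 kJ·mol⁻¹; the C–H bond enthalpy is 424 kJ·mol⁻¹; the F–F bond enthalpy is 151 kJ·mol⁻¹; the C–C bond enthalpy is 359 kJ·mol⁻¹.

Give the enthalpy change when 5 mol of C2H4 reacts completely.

ΔH = −2695 kJ

Bonds broken (reactants):
  C–H: 4 × 424 = 1696
  C=C: 1 × 623 = 623
  F–F: 1 × 151 = 151
  Σ(broken) = 2470 kJ
Bonds formed (products):
  C–C: 1 × 359 = 359
  C–F: 2 × 477 = 954
  C–H: 4 × 424 = 1696
  Σ(formed) = 3009 kJ
ΔH = Σ(broken) − Σ(formed) = 2470 − 3009 = −539 kJ
For 5× the reaction as written: 5 × (−539) = −2695 kJ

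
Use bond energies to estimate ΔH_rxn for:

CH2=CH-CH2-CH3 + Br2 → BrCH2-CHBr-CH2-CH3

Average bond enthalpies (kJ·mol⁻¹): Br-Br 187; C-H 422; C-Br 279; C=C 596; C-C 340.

Bonds broken (reactants):
  Br-Br: 1 × 187 = 187
  C-C: 2 × 340 = 680
  C-H: 8 × 422 = 3376
  C=C: 1 × 596 = 596
  Σ(broken) = 4839 kJ
Bonds formed (products):
  C-Br: 2 × 279 = 558
  C-C: 3 × 340 = 1020
  C-H: 8 × 422 = 3376
  Σ(formed) = 4954 kJ
ΔH = Σ(broken) − Σ(formed) = 4839 − 4954 = −115 kJ

ΔH ≈ −115 kJ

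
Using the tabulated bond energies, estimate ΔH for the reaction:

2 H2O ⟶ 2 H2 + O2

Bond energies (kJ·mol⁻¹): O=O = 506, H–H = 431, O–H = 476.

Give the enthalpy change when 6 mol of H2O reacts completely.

ΔH = +1608 kJ

Bonds broken (reactants):
  O–H: 4 × 476 = 1904
  Σ(broken) = 1904 kJ
Bonds formed (products):
  H–H: 2 × 431 = 862
  O=O: 1 × 506 = 506
  Σ(formed) = 1368 kJ
ΔH = Σ(broken) − Σ(formed) = 1904 − 1368 = +536 kJ
For 3× the reaction as written: 3 × (+536) = +1608 kJ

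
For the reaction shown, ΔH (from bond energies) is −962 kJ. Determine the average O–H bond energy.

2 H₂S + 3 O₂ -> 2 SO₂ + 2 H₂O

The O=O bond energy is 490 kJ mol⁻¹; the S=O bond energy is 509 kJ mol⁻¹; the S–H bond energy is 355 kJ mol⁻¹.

D(O–H) ≈ 454 kJ/mol

Let D be the O–H bond energy.
Σ(broken) = 3×490 + 4×355 = 2890
Σ(formed) = 4×D + 4×509 = 2036 + 4D
ΔH = Σ(broken) − Σ(formed) = (2890) − (2036 + 4D) = +854 − 4D
Setting this equal to −962 kJ gives 4D = 1816, so D = 454 kJ/mol.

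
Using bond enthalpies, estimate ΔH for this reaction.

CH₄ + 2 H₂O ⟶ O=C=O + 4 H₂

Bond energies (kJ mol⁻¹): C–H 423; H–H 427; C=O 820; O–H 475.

ΔH ≈ +244 kJ

Bonds broken (reactants):
  C–H: 4 × 423 = 1692
  O–H: 4 × 475 = 1900
  Σ(broken) = 3592 kJ
Bonds formed (products):
  C=O: 2 × 820 = 1640
  H–H: 4 × 427 = 1708
  Σ(formed) = 3348 kJ
ΔH = Σ(broken) − Σ(formed) = 3592 − 3348 = +244 kJ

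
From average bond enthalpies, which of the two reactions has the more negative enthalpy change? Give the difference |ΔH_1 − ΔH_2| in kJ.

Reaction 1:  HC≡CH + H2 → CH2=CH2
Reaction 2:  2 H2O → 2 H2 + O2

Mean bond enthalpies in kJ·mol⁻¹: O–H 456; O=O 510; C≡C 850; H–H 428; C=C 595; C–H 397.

Reaction 1, by 569 kJ

Reaction 1:
  Bonds broken (reactants):
    C≡C: 1 × 850 = 850
    C–H: 2 × 397 = 794
    H–H: 1 × 428 = 428
    Σ(broken) = 2072 kJ
  Bonds formed (products):
    C–H: 4 × 397 = 1588
    C=C: 1 × 595 = 595
    Σ(formed) = 2183 kJ
  ΔH_1 = 2072 − 2183 = −111 kJ
Reaction 2:
  Bonds broken (reactants):
    O–H: 4 × 456 = 1824
    Σ(broken) = 1824 kJ
  Bonds formed (products):
    H–H: 2 × 428 = 856
    O=O: 1 × 510 = 510
    Σ(formed) = 1366 kJ
  ΔH_2 = 1824 − 1366 = +458 kJ
ΔH_1 − ΔH_2 = −569 kJ, so reaction 1 has the more negative ΔH; |ΔH_1 − ΔH_2| = 569 kJ.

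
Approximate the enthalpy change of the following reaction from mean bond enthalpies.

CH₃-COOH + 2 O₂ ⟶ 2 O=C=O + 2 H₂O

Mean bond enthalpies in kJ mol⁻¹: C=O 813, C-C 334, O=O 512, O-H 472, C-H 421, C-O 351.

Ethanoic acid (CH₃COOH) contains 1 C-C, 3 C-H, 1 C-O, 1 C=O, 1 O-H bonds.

ΔH ≈ −883 kJ

Bonds broken (reactants):
  C-C: 1 × 334 = 334
  C-H: 3 × 421 = 1263
  C-O: 1 × 351 = 351
  C=O: 1 × 813 = 813
  O-H: 1 × 472 = 472
  O=O: 2 × 512 = 1024
  Σ(broken) = 4257 kJ
Bonds formed (products):
  C=O: 4 × 813 = 3252
  O-H: 4 × 472 = 1888
  Σ(formed) = 5140 kJ
ΔH = Σ(broken) − Σ(formed) = 4257 − 5140 = −883 kJ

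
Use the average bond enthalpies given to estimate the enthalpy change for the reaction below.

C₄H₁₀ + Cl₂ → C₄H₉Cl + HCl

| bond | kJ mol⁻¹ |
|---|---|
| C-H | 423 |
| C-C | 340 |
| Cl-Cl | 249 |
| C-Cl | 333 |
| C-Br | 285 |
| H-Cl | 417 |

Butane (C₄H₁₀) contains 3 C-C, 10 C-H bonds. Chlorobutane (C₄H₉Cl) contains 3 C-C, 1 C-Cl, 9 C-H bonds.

ΔH ≈ −78 kJ

Bonds broken (reactants):
  C-C: 3 × 340 = 1020
  C-H: 10 × 423 = 4230
  Cl-Cl: 1 × 249 = 249
  Σ(broken) = 5499 kJ
Bonds formed (products):
  C-C: 3 × 340 = 1020
  C-Cl: 1 × 333 = 333
  C-H: 9 × 423 = 3807
  H-Cl: 1 × 417 = 417
  Σ(formed) = 5577 kJ
ΔH = Σ(broken) − Σ(formed) = 5499 − 5577 = −78 kJ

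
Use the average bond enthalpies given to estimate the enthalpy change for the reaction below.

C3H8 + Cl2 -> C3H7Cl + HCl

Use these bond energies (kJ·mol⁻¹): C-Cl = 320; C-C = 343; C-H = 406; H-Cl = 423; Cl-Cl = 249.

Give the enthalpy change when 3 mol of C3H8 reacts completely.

Bonds broken (reactants):
  C-C: 2 × 343 = 686
  C-H: 8 × 406 = 3248
  Cl-Cl: 1 × 249 = 249
  Σ(broken) = 4183 kJ
Bonds formed (products):
  C-C: 2 × 343 = 686
  C-Cl: 1 × 320 = 320
  C-H: 7 × 406 = 2842
  H-Cl: 1 × 423 = 423
  Σ(formed) = 4271 kJ
ΔH = Σ(broken) − Σ(formed) = 4183 − 4271 = −88 kJ
For 3× the reaction as written: 3 × (−88) = −264 kJ

ΔH = −264 kJ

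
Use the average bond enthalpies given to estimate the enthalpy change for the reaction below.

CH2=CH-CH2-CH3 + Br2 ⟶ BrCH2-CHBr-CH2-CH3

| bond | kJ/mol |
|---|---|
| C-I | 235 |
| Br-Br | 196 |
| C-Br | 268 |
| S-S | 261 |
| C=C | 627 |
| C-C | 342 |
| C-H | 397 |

Bonds broken (reactants):
  Br-Br: 1 × 196 = 196
  C-C: 2 × 342 = 684
  C-H: 8 × 397 = 3176
  C=C: 1 × 627 = 627
  Σ(broken) = 4683 kJ
Bonds formed (products):
  C-Br: 2 × 268 = 536
  C-C: 3 × 342 = 1026
  C-H: 8 × 397 = 3176
  Σ(formed) = 4738 kJ
ΔH = Σ(broken) − Σ(formed) = 4683 − 4738 = −55 kJ

ΔH ≈ −55 kJ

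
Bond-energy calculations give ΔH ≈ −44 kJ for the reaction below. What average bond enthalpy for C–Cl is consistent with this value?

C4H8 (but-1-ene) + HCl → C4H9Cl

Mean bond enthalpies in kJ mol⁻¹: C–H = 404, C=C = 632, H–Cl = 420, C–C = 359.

Let D be the C–Cl bond energy.
Σ(broken) = 2×359 + 8×404 + 1×632 + 1×420 = 5002
Σ(formed) = 3×359 + 1×D + 9×404 = 4713 + D
ΔH = Σ(broken) − Σ(formed) = (5002) − (4713 + D) = +289 − D
Setting this equal to −44 kJ gives D = 333 kJ/mol.

D(C–Cl) ≈ 333 kJ/mol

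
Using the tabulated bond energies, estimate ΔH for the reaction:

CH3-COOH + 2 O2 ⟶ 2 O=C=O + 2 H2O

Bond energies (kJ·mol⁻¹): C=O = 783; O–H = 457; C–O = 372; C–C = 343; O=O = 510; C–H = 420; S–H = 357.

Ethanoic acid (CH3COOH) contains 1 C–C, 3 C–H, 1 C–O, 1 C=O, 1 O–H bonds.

ΔH ≈ −725 kJ

Bonds broken (reactants):
  C–C: 1 × 343 = 343
  C–H: 3 × 420 = 1260
  C–O: 1 × 372 = 372
  C=O: 1 × 783 = 783
  O–H: 1 × 457 = 457
  O=O: 2 × 510 = 1020
  Σ(broken) = 4235 kJ
Bonds formed (products):
  C=O: 4 × 783 = 3132
  O–H: 4 × 457 = 1828
  Σ(formed) = 4960 kJ
ΔH = Σ(broken) − Σ(formed) = 4235 − 4960 = −725 kJ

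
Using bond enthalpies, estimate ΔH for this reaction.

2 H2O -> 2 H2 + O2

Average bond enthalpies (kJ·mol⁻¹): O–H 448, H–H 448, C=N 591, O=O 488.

ΔH ≈ +408 kJ

Bonds broken (reactants):
  O–H: 4 × 448 = 1792
  Σ(broken) = 1792 kJ
Bonds formed (products):
  H–H: 2 × 448 = 896
  O=O: 1 × 488 = 488
  Σ(formed) = 1384 kJ
ΔH = Σ(broken) − Σ(formed) = 1792 − 1384 = +408 kJ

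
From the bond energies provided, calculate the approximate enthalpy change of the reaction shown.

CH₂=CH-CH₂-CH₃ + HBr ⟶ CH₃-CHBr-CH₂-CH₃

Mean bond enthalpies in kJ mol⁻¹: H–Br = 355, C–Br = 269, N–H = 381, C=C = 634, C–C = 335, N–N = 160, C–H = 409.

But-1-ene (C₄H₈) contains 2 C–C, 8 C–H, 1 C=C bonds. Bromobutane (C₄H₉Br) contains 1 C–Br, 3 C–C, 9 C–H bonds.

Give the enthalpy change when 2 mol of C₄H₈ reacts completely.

Bonds broken (reactants):
  C–C: 2 × 335 = 670
  C–H: 8 × 409 = 3272
  C=C: 1 × 634 = 634
  H–Br: 1 × 355 = 355
  Σ(broken) = 4931 kJ
Bonds formed (products):
  C–Br: 1 × 269 = 269
  C–C: 3 × 335 = 1005
  C–H: 9 × 409 = 3681
  Σ(formed) = 4955 kJ
ΔH = Σ(broken) − Σ(formed) = 4931 − 4955 = −24 kJ
For 2× the reaction as written: 2 × (−24) = −48 kJ

ΔH = −48 kJ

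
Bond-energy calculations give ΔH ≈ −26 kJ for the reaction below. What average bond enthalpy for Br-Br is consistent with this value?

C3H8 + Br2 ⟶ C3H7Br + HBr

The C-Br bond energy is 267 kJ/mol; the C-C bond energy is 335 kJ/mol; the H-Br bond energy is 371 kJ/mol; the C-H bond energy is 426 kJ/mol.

D(Br-Br) ≈ 186 kJ/mol

Let D be the Br-Br bond energy.
Σ(broken) = 1×D + 2×335 + 8×426 = 4078 + D
Σ(formed) = 1×267 + 2×335 + 7×426 + 1×371 = 4290
ΔH = Σ(broken) − Σ(formed) = (4078 + D) − (4290) = −212 + D
Setting this equal to −26 kJ gives D = 186 kJ/mol.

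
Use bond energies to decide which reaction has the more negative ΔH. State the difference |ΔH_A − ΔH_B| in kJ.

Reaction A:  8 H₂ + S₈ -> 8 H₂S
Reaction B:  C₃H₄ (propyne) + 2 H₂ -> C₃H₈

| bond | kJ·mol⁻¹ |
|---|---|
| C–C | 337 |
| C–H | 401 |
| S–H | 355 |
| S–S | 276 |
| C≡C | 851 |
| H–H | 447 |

Reaction A:
  Bonds broken (reactants):
    H–H: 8 × 447 = 3576
    S–S: 8 × 276 = 2208
    Σ(broken) = 5784 kJ
  Bonds formed (products):
    S–H: 16 × 355 = 5680
    Σ(formed) = 5680 kJ
  ΔH_A = 5784 − 5680 = +104 kJ
Reaction B:
  Bonds broken (reactants):
    C≡C: 1 × 851 = 851
    C–C: 1 × 337 = 337
    C–H: 4 × 401 = 1604
    H–H: 2 × 447 = 894
    Σ(broken) = 3686 kJ
  Bonds formed (products):
    C–C: 2 × 337 = 674
    C–H: 8 × 401 = 3208
    Σ(formed) = 3882 kJ
  ΔH_B = 3686 − 3882 = −196 kJ
ΔH_A − ΔH_B = +300 kJ, so reaction B has the more negative ΔH; |ΔH_A − ΔH_B| = 300 kJ.

Reaction B, by 300 kJ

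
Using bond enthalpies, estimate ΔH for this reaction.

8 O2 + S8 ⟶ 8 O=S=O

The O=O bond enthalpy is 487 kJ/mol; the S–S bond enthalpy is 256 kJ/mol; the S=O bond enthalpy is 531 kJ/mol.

ΔH ≈ −2552 kJ

Bonds broken (reactants):
  O=O: 8 × 487 = 3896
  S–S: 8 × 256 = 2048
  Σ(broken) = 5944 kJ
Bonds formed (products):
  S=O: 16 × 531 = 8496
  Σ(formed) = 8496 kJ
ΔH = Σ(broken) − Σ(formed) = 5944 − 8496 = −2552 kJ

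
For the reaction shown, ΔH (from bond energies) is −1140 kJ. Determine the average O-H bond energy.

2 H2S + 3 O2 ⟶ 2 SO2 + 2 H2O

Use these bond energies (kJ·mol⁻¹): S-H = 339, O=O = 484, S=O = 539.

D(O-H) ≈ 448 kJ/mol

Let D be the O-H bond energy.
Σ(broken) = 3×484 + 4×339 = 2808
Σ(formed) = 4×D + 4×539 = 2156 + 4D
ΔH = Σ(broken) − Σ(formed) = (2808) − (2156 + 4D) = +652 − 4D
Setting this equal to −1140 kJ gives 4D = 1792, so D = 448 kJ/mol.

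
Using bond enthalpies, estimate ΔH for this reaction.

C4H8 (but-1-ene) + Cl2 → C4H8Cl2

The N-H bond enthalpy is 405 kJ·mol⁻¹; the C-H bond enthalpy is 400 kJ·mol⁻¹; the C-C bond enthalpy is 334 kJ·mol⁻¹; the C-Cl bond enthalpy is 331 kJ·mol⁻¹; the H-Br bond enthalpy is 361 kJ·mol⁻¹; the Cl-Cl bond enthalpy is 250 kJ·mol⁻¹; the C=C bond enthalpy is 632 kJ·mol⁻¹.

ΔH ≈ −114 kJ

Bonds broken (reactants):
  C-C: 2 × 334 = 668
  C-H: 8 × 400 = 3200
  C=C: 1 × 632 = 632
  Cl-Cl: 1 × 250 = 250
  Σ(broken) = 4750 kJ
Bonds formed (products):
  C-C: 3 × 334 = 1002
  C-Cl: 2 × 331 = 662
  C-H: 8 × 400 = 3200
  Σ(formed) = 4864 kJ
ΔH = Σ(broken) − Σ(formed) = 4750 − 4864 = −114 kJ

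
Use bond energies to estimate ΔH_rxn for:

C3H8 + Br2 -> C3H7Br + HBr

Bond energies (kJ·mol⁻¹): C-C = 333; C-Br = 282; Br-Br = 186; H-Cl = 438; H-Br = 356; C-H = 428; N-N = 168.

ΔH ≈ −24 kJ

Bonds broken (reactants):
  Br-Br: 1 × 186 = 186
  C-C: 2 × 333 = 666
  C-H: 8 × 428 = 3424
  Σ(broken) = 4276 kJ
Bonds formed (products):
  C-Br: 1 × 282 = 282
  C-C: 2 × 333 = 666
  C-H: 7 × 428 = 2996
  H-Br: 1 × 356 = 356
  Σ(formed) = 4300 kJ
ΔH = Σ(broken) − Σ(formed) = 4276 − 4300 = −24 kJ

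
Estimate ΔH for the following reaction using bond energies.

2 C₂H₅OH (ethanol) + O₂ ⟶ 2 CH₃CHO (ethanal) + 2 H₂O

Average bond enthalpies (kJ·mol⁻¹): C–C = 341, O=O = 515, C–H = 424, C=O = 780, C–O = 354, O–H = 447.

Bonds broken (reactants):
  C–C: 2 × 341 = 682
  C–H: 10 × 424 = 4240
  C–O: 2 × 354 = 708
  O–H: 2 × 447 = 894
  O=O: 1 × 515 = 515
  Σ(broken) = 7039 kJ
Bonds formed (products):
  C–C: 2 × 341 = 682
  C–H: 8 × 424 = 3392
  C=O: 2 × 780 = 1560
  O–H: 4 × 447 = 1788
  Σ(formed) = 7422 kJ
ΔH = Σ(broken) − Σ(formed) = 7039 − 7422 = −383 kJ

ΔH ≈ −383 kJ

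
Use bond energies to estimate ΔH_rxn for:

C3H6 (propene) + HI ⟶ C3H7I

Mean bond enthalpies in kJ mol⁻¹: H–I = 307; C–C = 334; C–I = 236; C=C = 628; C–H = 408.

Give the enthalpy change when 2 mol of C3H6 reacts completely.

ΔH = −86 kJ

Bonds broken (reactants):
  C–C: 1 × 334 = 334
  C–H: 6 × 408 = 2448
  C=C: 1 × 628 = 628
  H–I: 1 × 307 = 307
  Σ(broken) = 3717 kJ
Bonds formed (products):
  C–C: 2 × 334 = 668
  C–H: 7 × 408 = 2856
  C–I: 1 × 236 = 236
  Σ(formed) = 3760 kJ
ΔH = Σ(broken) − Σ(formed) = 3717 − 3760 = −43 kJ
For 2× the reaction as written: 2 × (−43) = −86 kJ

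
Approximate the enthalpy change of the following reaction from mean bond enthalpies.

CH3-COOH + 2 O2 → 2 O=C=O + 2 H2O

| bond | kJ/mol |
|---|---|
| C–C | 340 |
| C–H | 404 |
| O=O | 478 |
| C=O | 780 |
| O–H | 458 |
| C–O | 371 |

ΔH ≈ −835 kJ

Bonds broken (reactants):
  C–C: 1 × 340 = 340
  C–H: 3 × 404 = 1212
  C–O: 1 × 371 = 371
  C=O: 1 × 780 = 780
  O–H: 1 × 458 = 458
  O=O: 2 × 478 = 956
  Σ(broken) = 4117 kJ
Bonds formed (products):
  C=O: 4 × 780 = 3120
  O–H: 4 × 458 = 1832
  Σ(formed) = 4952 kJ
ΔH = Σ(broken) − Σ(formed) = 4117 − 4952 = −835 kJ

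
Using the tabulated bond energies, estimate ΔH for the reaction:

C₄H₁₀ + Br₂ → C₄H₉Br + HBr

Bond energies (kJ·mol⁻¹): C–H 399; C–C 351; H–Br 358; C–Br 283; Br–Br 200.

ΔH ≈ −42 kJ

Bonds broken (reactants):
  Br–Br: 1 × 200 = 200
  C–C: 3 × 351 = 1053
  C–H: 10 × 399 = 3990
  Σ(broken) = 5243 kJ
Bonds formed (products):
  C–Br: 1 × 283 = 283
  C–C: 3 × 351 = 1053
  C–H: 9 × 399 = 3591
  H–Br: 1 × 358 = 358
  Σ(formed) = 5285 kJ
ΔH = Σ(broken) − Σ(formed) = 5243 − 5285 = −42 kJ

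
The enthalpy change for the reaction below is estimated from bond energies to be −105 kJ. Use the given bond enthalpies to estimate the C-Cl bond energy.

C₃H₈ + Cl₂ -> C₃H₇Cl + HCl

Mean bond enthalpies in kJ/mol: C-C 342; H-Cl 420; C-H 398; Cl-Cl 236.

D(C-Cl) ≈ 319 kJ/mol

Let D be the C-Cl bond energy.
Σ(broken) = 2×342 + 8×398 + 1×236 = 4104
Σ(formed) = 2×342 + 1×D + 7×398 + 1×420 = 3890 + D
ΔH = Σ(broken) − Σ(formed) = (4104) − (3890 + D) = +214 − D
Setting this equal to −105 kJ gives D = 319 kJ/mol.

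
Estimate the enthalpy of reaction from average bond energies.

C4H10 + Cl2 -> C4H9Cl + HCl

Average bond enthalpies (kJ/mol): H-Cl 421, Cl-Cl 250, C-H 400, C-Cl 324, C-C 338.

ΔH ≈ −95 kJ

Bonds broken (reactants):
  C-C: 3 × 338 = 1014
  C-H: 10 × 400 = 4000
  Cl-Cl: 1 × 250 = 250
  Σ(broken) = 5264 kJ
Bonds formed (products):
  C-C: 3 × 338 = 1014
  C-Cl: 1 × 324 = 324
  C-H: 9 × 400 = 3600
  H-Cl: 1 × 421 = 421
  Σ(formed) = 5359 kJ
ΔH = Σ(broken) − Σ(formed) = 5264 − 5359 = −95 kJ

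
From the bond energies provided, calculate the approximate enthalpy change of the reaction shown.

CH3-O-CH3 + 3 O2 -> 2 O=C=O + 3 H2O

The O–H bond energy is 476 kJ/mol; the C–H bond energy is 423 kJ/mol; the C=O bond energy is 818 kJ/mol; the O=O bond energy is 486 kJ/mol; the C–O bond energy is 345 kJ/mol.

Bonds broken (reactants):
  C–H: 6 × 423 = 2538
  C–O: 2 × 345 = 690
  O=O: 3 × 486 = 1458
  Σ(broken) = 4686 kJ
Bonds formed (products):
  C=O: 4 × 818 = 3272
  O–H: 6 × 476 = 2856
  Σ(formed) = 6128 kJ
ΔH = Σ(broken) − Σ(formed) = 4686 − 6128 = −1442 kJ

ΔH ≈ −1442 kJ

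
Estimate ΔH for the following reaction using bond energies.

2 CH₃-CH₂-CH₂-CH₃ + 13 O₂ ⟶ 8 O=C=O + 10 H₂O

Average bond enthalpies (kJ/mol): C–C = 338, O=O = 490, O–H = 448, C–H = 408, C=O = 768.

ΔH ≈ −4690 kJ

Bonds broken (reactants):
  C–C: 6 × 338 = 2028
  C–H: 20 × 408 = 8160
  O=O: 13 × 490 = 6370
  Σ(broken) = 16558 kJ
Bonds formed (products):
  C=O: 16 × 768 = 12288
  O–H: 20 × 448 = 8960
  Σ(formed) = 21248 kJ
ΔH = Σ(broken) − Σ(formed) = 16558 − 21248 = −4690 kJ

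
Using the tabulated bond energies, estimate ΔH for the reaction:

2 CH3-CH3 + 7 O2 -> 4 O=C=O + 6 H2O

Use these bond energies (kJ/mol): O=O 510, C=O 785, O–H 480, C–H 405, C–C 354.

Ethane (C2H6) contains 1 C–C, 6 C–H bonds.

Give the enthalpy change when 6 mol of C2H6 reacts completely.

ΔH = −8706 kJ

Bonds broken (reactants):
  C–C: 2 × 354 = 708
  C–H: 12 × 405 = 4860
  O=O: 7 × 510 = 3570
  Σ(broken) = 9138 kJ
Bonds formed (products):
  C=O: 8 × 785 = 6280
  O–H: 12 × 480 = 5760
  Σ(formed) = 12040 kJ
ΔH = Σ(broken) − Σ(formed) = 9138 − 12040 = −2902 kJ
For 3× the reaction as written: 3 × (−2902) = −8706 kJ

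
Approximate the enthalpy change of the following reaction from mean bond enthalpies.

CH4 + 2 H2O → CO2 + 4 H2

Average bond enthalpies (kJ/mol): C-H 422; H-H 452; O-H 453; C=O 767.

Bonds broken (reactants):
  C-H: 4 × 422 = 1688
  O-H: 4 × 453 = 1812
  Σ(broken) = 3500 kJ
Bonds formed (products):
  C=O: 2 × 767 = 1534
  H-H: 4 × 452 = 1808
  Σ(formed) = 3342 kJ
ΔH = Σ(broken) − Σ(formed) = 3500 − 3342 = +158 kJ

ΔH ≈ +158 kJ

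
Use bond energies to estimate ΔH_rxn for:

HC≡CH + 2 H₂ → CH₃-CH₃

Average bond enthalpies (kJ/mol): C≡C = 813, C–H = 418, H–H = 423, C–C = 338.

ΔH ≈ −351 kJ

Bonds broken (reactants):
  C≡C: 1 × 813 = 813
  C–H: 2 × 418 = 836
  H–H: 2 × 423 = 846
  Σ(broken) = 2495 kJ
Bonds formed (products):
  C–C: 1 × 338 = 338
  C–H: 6 × 418 = 2508
  Σ(formed) = 2846 kJ
ΔH = Σ(broken) − Σ(formed) = 2495 − 2846 = −351 kJ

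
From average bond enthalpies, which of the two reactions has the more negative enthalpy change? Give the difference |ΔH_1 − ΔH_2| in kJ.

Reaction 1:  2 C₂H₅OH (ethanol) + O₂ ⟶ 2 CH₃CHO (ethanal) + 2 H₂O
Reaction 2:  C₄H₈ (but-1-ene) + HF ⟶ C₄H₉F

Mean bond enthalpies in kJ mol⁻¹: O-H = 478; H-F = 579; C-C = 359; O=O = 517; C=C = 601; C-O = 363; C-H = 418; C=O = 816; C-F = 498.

Reaction 1, by 414 kJ

Reaction 1:
  Bonds broken (reactants):
    C-C: 2 × 359 = 718
    C-H: 10 × 418 = 4180
    C-O: 2 × 363 = 726
    O-H: 2 × 478 = 956
    O=O: 1 × 517 = 517
    Σ(broken) = 7097 kJ
  Bonds formed (products):
    C-C: 2 × 359 = 718
    C-H: 8 × 418 = 3344
    C=O: 2 × 816 = 1632
    O-H: 4 × 478 = 1912
    Σ(formed) = 7606 kJ
  ΔH_1 = 7097 − 7606 = −509 kJ
Reaction 2:
  Bonds broken (reactants):
    C-C: 2 × 359 = 718
    C-H: 8 × 418 = 3344
    C=C: 1 × 601 = 601
    H-F: 1 × 579 = 579
    Σ(broken) = 5242 kJ
  Bonds formed (products):
    C-C: 3 × 359 = 1077
    C-F: 1 × 498 = 498
    C-H: 9 × 418 = 3762
    Σ(formed) = 5337 kJ
  ΔH_2 = 5242 − 5337 = −95 kJ
ΔH_1 − ΔH_2 = −414 kJ, so reaction 1 has the more negative ΔH; |ΔH_1 − ΔH_2| = 414 kJ.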